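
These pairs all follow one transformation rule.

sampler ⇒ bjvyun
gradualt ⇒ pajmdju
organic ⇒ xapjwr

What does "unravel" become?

dwajen

Rule — delete the last character, then shift every letter 9 places forward in the alphabet (wrapping around).
For "unravel", step one produces "unrave"; step two turns that into "dwajen".
(Check on "sampler": → "sample" → "bjvyun" ✓)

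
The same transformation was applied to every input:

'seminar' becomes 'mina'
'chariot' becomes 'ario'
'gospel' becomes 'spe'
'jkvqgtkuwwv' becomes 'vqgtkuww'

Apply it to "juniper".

nipe

In each case the input is transformed by: move the first 2 characters to the end (rotate left by 2), then delete the last 3 characters.
"juniper" → "niperju" → "nipe".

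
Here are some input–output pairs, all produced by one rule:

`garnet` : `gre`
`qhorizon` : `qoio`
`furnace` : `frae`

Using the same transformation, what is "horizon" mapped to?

hrzn

Rule — keep every other character starting from the first (positions 1st, 3rd, 5th, ...).
"horizon" → "hrzn".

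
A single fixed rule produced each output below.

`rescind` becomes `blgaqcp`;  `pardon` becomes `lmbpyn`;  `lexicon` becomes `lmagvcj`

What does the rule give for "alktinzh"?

fxlgrijy

Rule — reverse the string, then shift every letter 2 places backward in the alphabet (wrapping around).
Applying that to "alktinzh" gives "fxlgrijy".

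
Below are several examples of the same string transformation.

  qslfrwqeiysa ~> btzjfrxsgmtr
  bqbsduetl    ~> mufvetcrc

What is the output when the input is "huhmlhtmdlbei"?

jfcmenuimnivi

Each output is the input with this applied: shift every letter 1 place forward in the alphabet (wrapping around), then reverse the string.
On "huhmlhtmdlbei" that produces "jfcmenuimnivi".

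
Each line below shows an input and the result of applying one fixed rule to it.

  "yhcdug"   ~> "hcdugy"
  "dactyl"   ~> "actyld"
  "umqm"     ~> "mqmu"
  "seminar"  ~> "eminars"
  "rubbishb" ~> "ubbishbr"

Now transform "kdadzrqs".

The pattern: move the first character to the end.
Applying that to "kdadzrqs" gives "dadzrqsk".

dadzrqsk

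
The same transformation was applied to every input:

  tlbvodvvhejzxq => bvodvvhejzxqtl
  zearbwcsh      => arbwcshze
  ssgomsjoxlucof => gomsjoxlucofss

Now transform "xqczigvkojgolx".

czigvkojgolxxq

Rule — move the first 2 characters to the end (rotate left by 2).
"xqczigvkojgolx" → "czigvkojgolxxq".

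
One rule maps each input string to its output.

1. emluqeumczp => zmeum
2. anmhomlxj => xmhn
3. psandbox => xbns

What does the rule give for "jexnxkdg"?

gkne

Each output is the input with this applied: keep every other character starting from the second (positions 2nd, 4th, 6th, ...), then reverse the string.
On "jexnxkdg": the first step gives "enkg", and the second then gives "gkne".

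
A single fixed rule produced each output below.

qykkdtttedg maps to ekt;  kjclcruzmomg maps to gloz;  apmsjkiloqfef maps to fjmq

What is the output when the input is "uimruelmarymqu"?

imru

The pattern: sort the characters into alphabetical order, then keep one character in every 3, starting at position 3 (positions 3rd, 6th, 9th, ...).
For "uimruelmarymqu", step one produces "aeilmmmqrruuuy"; step two turns that into "imru".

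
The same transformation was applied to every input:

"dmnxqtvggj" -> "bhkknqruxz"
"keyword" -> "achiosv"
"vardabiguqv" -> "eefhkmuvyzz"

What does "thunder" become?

hilrvxy

Looking at the pairs, the operation is to shift every letter 4 places forward in the alphabet (wrapping around), then sort the characters into alphabetical order.
Applying both steps to "thunder": "xlyrhiv", then "hilrvxy".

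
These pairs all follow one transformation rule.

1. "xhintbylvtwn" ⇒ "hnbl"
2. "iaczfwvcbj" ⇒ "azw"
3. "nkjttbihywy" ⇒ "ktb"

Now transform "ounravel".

In each case the input is transformed by: keep every other character starting from the second (positions 2nd, 4th, 6th, ...), then delete the last 2 characters.
Working it through for "ounravel": intermediate "urvl", final "ur".

ur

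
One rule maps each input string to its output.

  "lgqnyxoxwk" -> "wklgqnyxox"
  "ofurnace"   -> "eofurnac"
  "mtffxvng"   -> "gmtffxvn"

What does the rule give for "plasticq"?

The pattern: move the first 3 characters to the end (rotate left by 3), then swap the front and back halves of the string.
Applying that to "plasticq" gives "qplastic".

qplastic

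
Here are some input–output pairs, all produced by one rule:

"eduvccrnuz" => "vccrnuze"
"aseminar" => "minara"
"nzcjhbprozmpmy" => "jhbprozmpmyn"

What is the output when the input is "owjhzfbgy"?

Each output is the input with this applied: move the first character to the end, then delete the first 2 characters.
Doing the same to "owjhzfbgy": "hzfbgyo".

hzfbgyo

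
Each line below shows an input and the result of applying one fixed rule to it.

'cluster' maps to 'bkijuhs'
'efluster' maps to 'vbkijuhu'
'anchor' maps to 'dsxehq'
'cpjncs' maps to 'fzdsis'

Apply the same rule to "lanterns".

Looking at the pairs, the operation is to move the first character to the end, then shift every letter 10 places backward in the alphabet (wrapping around).
For "lanterns", step one produces "anternsl"; step two turns that into "qdjuhdib".

qdjuhdib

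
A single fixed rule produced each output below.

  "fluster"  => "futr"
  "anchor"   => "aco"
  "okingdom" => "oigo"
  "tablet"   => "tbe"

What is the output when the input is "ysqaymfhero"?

yqyfeo

Looking at the pairs, the operation is to keep every other character starting from the first (positions 1st, 3rd, 5th, ...).
"ysqaymfhero" → "yqyfeo".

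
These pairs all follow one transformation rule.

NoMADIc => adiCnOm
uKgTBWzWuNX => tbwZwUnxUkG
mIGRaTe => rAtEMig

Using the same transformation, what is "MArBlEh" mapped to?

The rule is to flip the case of every letter, then move the first 3 characters to the end (rotate left by 3).
For "MArBlEh", step one produces "maRbLeH"; step two turns that into "bLeHmaR".

bLeHmaR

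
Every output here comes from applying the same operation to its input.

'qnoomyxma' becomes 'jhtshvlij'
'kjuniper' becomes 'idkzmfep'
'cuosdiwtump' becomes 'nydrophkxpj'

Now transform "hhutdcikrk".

oyxdfmfccp

The rule is to shift every letter 5 places backward in the alphabet (wrapping around), then move the first 3 characters to the end (rotate left by 3).
Working it through for "hhutdcikrk": intermediate "ccpoyxdfmf", final "oyxdfmfccp".
(Check on "qnoomyxma": → "lijjhtshv" → "jhtshvlij" ✓)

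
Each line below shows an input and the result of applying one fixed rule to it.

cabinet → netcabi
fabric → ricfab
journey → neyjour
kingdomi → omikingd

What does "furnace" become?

The pattern: move the last 3 characters to the front (rotate right by 3).
Applying that to "furnace" gives "acefurn".

acefurn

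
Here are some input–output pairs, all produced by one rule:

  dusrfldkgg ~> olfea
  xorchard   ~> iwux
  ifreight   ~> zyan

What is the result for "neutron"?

yni

The rule is to keep every other character starting from the second (positions 2nd, 4th, 6th, ...), then shift every letter 6 places backward in the alphabet (wrapping around).
On "neutron": the first step gives "eto", and the second then gives "yni".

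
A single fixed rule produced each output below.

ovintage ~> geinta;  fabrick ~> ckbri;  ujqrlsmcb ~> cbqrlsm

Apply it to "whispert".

rtispe

The rule is to delete the first 2 characters, then move the last 2 characters to the front (rotate right by 2).
On "whispert": the first step gives "ispert", and the second then gives "rtispe".
(Check on "fabrick": → "brick" → "ckbri" ✓)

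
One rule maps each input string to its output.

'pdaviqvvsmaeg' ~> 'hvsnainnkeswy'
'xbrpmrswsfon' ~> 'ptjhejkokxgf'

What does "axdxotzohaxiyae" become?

spvpglrgzspaqsw

What's happening: shift every letter 8 places backward in the alphabet (wrapping around).
"axdxotzohaxiyae" → "spvpglrgzspaqsw".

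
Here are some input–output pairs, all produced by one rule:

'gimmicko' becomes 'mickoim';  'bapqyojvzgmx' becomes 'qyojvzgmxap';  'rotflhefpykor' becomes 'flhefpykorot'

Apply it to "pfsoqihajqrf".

oqihajqrffs

The pattern: delete the first character, then move the first 2 characters to the end (rotate left by 2).
Working it through for "pfsoqihajqrf": intermediate "fsoqihajqrf", final "oqihajqrffs".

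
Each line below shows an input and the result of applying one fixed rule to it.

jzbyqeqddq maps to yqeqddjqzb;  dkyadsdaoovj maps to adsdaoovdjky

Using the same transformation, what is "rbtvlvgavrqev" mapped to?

Looking at the pairs, the operation is to swap the first and last characters, then move the first 3 characters to the end (rotate left by 3).
On "rbtvlvgavrqev" that produces "vlvgavrqervbt".

vlvgavrqervbt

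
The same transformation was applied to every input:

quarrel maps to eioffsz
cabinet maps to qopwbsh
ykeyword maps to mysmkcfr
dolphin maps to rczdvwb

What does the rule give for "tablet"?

hopzsh

Rule — shift every letter 12 places backward in the alphabet (wrapping around).
Applying that to "tablet" gives "hopzsh".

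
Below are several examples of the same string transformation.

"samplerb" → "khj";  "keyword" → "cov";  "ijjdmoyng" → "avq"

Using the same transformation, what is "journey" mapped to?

bjq

The transformation: shift every letter 8 places backward in the alphabet (wrapping around), then keep one character in every 3, starting at position 1 (positions 1st, 4th, 7th, ...).
Applying both steps to "journey": "bgmjfwq", then "bjq".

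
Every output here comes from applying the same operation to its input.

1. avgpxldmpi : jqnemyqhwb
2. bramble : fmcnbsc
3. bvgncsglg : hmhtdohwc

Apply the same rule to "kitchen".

The pattern: reverse the string, then shift every letter 1 place forward in the alphabet (wrapping around).
"kitchen" → "nehctik" → "ofidujl".

ofidujl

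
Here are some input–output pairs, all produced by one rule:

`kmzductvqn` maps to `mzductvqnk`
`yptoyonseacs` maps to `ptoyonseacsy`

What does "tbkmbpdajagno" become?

bkmbpdajagnot

The pattern: move the first character to the end.
Doing the same to "tbkmbpdajagno": "bkmbpdajagnot".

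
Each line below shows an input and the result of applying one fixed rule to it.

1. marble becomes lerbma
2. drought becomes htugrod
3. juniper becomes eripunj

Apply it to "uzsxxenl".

nlxesxuz

Looking at the pairs, the operation is to reverse the string, then swap each adjacent pair of characters (1↔2, 3↔4, ...).
Starting from "uzsxxenl": after the first operation, "lnexxszu"; after the second, "nlxesxuz".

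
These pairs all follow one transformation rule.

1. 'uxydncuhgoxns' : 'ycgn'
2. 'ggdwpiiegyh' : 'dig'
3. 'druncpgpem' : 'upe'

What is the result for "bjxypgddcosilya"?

In each case the input is transformed by: keep one character in every 3, starting at position 3 (positions 3rd, 6th, 9th, ...).
So "bjxypgddcosilya" becomes "xgcia".

xgcia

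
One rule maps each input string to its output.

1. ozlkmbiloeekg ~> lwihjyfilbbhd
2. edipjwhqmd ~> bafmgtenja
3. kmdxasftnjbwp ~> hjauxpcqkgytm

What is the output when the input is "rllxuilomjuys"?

oiiurfiljgrvp

Rule — shift every letter 3 places backward in the alphabet (wrapping around).
So "rllxuilomjuys" becomes "oiiurfiljgrvp".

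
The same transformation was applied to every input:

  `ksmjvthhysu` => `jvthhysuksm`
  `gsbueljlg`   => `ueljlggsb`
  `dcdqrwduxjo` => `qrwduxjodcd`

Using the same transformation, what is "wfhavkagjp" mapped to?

avkagjpwfh

What's happening: move the first 3 characters to the end (rotate left by 3).
Applying that to "wfhavkagjp" gives "avkagjpwfh".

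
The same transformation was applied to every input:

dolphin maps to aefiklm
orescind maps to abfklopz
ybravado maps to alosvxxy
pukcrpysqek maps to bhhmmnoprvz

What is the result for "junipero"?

What's happening: shift every letter 3 places backward in the alphabet (wrapping around), then sort the characters into alphabetical order.
Applying both steps to "junipero": "grkfmbol", then "bfgklmor".

bfgklmor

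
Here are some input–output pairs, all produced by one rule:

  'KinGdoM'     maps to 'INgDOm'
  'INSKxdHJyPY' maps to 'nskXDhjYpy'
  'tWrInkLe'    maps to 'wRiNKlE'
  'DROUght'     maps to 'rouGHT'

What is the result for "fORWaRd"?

orwArD

What's happening: flip the case of every letter, then delete the first character.
"fORWaRd" → "ForwArD" → "orwArD".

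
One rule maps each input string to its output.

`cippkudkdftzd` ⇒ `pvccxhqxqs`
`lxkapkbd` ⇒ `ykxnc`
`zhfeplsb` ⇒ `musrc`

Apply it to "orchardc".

bepun

Rule — shift every letter 13 places forward in the alphabet (wrapping around) — i.e. ROT13, then delete the last 3 characters.
Applying that to "orchardc" gives "bepun".
(Check on "lxkapkbd": → "ykxncxoq" → "ykxnc" ✓)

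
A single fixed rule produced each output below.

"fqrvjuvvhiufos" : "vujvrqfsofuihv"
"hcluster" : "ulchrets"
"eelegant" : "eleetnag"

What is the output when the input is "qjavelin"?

The rule is to reverse the string, then swap the front and back halves of the string.
Starting from "qjavelin": after the first operation, "nilevajq"; after the second, "vajqnile".

vajqnile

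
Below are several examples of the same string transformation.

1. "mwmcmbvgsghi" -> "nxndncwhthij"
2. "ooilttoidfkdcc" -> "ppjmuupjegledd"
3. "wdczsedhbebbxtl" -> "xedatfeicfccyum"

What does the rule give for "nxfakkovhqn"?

oygbllpwiro

The pattern: shift every letter 1 place forward in the alphabet (wrapping around).
For "nxfakkovhqn" the result is "oygbllpwiro".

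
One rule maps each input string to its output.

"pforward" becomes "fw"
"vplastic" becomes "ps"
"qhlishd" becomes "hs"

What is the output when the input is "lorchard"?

oh

In each case the input is transformed by: move the last character to the front, then keep one character in every 3, starting at position 3 (positions 3rd, 6th, 9th, ...).
So "lorchard" becomes "oh".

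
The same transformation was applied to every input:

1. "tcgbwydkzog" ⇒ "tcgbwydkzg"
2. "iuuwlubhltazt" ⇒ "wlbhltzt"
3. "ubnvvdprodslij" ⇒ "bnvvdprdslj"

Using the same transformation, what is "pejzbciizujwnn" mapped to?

pjzbczjwnn

What's happening: remove every vowel.
On "pejzbciizujwnn" that produces "pjzbczjwnn".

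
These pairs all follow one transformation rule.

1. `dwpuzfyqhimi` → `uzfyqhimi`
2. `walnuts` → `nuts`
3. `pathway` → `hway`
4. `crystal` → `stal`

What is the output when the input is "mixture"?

ture

In each case the input is transformed by: delete the first 3 characters.
Applying that to "mixture" gives "ture".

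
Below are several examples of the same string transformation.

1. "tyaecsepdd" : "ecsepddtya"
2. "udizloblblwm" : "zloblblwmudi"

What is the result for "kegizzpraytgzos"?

Each output is the input with this applied: move the first 3 characters to the end (rotate left by 3).
Doing the same to "kegizzpraytgzos": "izzpraytgzoskeg".

izzpraytgzoskeg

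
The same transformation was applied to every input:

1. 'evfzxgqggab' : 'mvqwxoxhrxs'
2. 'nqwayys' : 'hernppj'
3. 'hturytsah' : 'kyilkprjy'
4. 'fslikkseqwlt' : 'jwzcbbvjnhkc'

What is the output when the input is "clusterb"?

ctjlvksi

In each case the input is transformed by: shift every letter 9 places backward in the alphabet (wrapping around), then swap each adjacent pair of characters (1↔2, 3↔4, ...).
Working it through for "clusterb": intermediate "tcljkvis", final "ctjlvksi".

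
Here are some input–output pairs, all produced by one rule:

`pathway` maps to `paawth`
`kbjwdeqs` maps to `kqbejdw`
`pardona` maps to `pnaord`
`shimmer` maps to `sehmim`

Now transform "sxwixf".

sxxiw

The pattern: delete the last character, then take characters alternately from the front and the back (1st, last, 2nd, 2nd-last, ...).
Starting from "sxwixf": after the first operation, "sxwix"; after the second, "sxxiw".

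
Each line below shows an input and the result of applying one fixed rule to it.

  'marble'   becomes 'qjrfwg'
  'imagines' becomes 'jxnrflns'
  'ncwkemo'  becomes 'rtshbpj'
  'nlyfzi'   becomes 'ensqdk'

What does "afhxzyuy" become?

What's happening: shift every letter 5 places forward in the alphabet (wrapping around), then move the last 2 characters to the front (rotate right by 2).
For "afhxzyuy", step one produces "fkmcedzd"; step two turns that into "zdfkmced".

zdfkmced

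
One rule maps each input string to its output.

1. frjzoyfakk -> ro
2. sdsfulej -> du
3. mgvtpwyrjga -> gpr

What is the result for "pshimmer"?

sm

In each case the input is transformed by: keep one character in every 3, starting at position 2 (positions 2nd, 5th, 8th, ...), then delete the last character.
On "pshimmer": the first step gives "smr", and the second then gives "sm".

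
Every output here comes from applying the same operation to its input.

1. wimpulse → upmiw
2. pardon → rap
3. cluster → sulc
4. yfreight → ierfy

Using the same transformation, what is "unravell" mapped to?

varnu

What's happening: reverse the string, then delete the first 3 characters.
On "unravell": the first step gives "llevarnu", and the second then gives "varnu".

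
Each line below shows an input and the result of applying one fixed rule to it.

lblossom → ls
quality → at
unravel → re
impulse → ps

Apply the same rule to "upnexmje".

nm

Rule — keep one character in every 3, starting at position 3 (positions 3rd, 6th, 9th, ...).
For "upnexmje" the result is "nm".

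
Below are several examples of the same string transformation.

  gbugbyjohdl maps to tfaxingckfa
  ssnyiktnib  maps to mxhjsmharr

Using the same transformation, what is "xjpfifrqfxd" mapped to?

oeheqpewcwi

The pattern: move the first 2 characters to the end (rotate left by 2), then shift every letter 1 place backward in the alphabet (wrapping around).
On "xjpfifrqfxd": the first step gives "pfifrqfxdxj", and the second then gives "oeheqpewcwi".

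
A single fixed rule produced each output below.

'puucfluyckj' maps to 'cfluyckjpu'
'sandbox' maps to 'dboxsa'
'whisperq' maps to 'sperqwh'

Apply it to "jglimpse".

impsejg

In each case the input is transformed by: move the first 2 characters to the end (rotate left by 2), then delete the first character.
Working it through for "jglimpse": intermediate "limpsejg", final "impsejg".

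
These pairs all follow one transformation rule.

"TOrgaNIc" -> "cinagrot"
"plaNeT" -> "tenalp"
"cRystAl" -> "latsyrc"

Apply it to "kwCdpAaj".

jaapdcwk

The transformation: reverse the string, then convert every letter to lowercase.
On "kwCdpAaj" that produces "jaapdcwk".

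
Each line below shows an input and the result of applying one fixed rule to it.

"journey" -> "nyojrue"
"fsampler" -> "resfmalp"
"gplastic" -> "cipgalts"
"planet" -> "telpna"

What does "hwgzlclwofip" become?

piwhzgclwlfo

Rule — swap each adjacent pair of characters (1↔2, 3↔4, ...), then move the last 2 characters to the front (rotate right by 2).
Working it through for "hwgzlclwofip": intermediate "whzgclwlfopi", final "piwhzgclwlfo".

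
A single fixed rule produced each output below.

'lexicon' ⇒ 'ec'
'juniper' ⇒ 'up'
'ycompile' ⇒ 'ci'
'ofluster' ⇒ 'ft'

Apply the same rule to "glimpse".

lp

Rule — take characters alternately from the front and the back (1st, last, 2nd, 2nd-last, ...), then keep one character in every 3, starting at position 3 (positions 3rd, 6th, 9th, ...).
Starting from "glimpse": after the first operation, "gelsipm"; after the second, "lp".
(Check on "juniper": → "jruenpi" → "up" ✓)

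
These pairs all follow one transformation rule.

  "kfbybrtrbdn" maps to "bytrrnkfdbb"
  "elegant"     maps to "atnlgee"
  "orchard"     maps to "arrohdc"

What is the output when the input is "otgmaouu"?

auutoomg

The rule is to sort the characters into reverse alphabetical order, then move the last character to the front.
Applying both steps to "otgmaouu": "uutoomga", then "auutoomg".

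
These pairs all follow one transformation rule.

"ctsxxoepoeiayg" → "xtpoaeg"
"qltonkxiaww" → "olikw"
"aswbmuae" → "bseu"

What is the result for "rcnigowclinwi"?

iccowi

Each output is the input with this applied: keep every other character starting from the second (positions 2nd, 4th, 6th, ...), then swap each adjacent pair of characters (1↔2, 3↔4, ...).
On "rcnigowclinwi": the first step gives "ciociw", and the second then gives "iccowi".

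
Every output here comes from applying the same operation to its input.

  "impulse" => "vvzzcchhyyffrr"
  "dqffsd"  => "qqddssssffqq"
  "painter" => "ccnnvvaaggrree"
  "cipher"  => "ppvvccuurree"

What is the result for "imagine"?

In each case the input is transformed by: shift every letter 13 places forward in the alphabet (wrapping around) — i.e. ROT13, then double every character.
On "imagine": the first step gives "vzntvar", and the second then gives "vvzznnttvvaarr".
(Check on "cipher": → "pvcure" → "ppvvccuurree" ✓)

vvzznnttvvaarr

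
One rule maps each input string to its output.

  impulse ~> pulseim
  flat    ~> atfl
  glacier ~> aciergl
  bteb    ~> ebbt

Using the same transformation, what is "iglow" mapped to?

In each case the input is transformed by: move the first 2 characters to the end (rotate left by 2).
For "iglow" the result is "lowig".

lowig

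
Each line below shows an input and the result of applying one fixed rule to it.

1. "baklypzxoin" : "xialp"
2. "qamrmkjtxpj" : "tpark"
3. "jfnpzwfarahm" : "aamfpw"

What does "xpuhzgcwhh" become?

Looking at the pairs, the operation is to keep every other character starting from the second (positions 2nd, 4th, 6th, ...), then move the first 3 characters to the end (rotate left by 3).
For "xpuhzgcwhh", step one produces "phgwh"; step two turns that into "whphg".
(Check on "baklypzxoin": → "alpxi" → "xialp" ✓)

whphg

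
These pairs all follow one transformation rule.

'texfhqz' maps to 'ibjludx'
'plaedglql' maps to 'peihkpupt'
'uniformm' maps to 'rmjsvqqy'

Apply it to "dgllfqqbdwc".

kppjuufhagh

The transformation: move the first character to the end, then shift every letter 4 places forward in the alphabet (wrapping around).
Working it through for "dgllfqqbdwc": intermediate "gllfqqbdwcd", final "kppjuufhagh".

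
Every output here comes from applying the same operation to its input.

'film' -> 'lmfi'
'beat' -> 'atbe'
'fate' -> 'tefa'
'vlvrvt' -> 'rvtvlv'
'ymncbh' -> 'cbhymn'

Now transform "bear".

Looking at the pairs, the operation is to swap the front and back halves of the string.
So "bear" becomes "arbe".

arbe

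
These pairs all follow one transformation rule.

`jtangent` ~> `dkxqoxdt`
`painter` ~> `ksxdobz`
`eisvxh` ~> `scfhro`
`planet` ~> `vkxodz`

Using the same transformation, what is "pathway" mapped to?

kdrgkiz

In each case the input is transformed by: shift every letter 10 places forward in the alphabet (wrapping around), then move the first character to the end.
For "pathway" the result is "kdrgkiz".
(Check on "eisvxh": → "oscfhr" → "scfhro" ✓)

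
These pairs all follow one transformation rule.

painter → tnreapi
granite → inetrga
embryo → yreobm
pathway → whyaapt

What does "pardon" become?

In each case the input is transformed by: move the first 3 characters to the end (rotate left by 3), then swap each adjacent pair of characters (1↔2, 3↔4, ...).
On "pardon": the first step gives "donpar", and the second then gives "odpnra".

odpnra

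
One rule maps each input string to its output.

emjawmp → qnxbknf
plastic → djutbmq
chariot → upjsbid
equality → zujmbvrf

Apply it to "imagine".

The rule is to shift every letter 1 place forward in the alphabet (wrapping around), then reverse the string.
"imagine" → "jnbhjof" → "fojhbnj".

fojhbnj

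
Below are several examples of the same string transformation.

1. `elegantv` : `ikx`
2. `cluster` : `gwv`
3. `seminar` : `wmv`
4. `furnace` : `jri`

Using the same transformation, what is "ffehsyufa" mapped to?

jly

The rule is to shift every letter 4 places forward in the alphabet (wrapping around), then keep one character in every 3, starting at position 1 (positions 1st, 4th, 7th, ...).
For "ffehsyufa", step one produces "jjilwcyje"; step two turns that into "jly".
(Check on "seminar": → "wiqmrev" → "wmv" ✓)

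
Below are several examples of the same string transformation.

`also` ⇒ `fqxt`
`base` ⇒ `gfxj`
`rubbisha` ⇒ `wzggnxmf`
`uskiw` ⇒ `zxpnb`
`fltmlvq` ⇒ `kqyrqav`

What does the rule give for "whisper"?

bmnxujw

The pattern: shift every letter 5 places forward in the alphabet (wrapping around).
For "whisper" the result is "bmnxujw".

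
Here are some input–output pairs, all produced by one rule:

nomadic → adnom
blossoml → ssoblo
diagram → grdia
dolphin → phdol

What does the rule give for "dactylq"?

In each case the input is transformed by: delete the last 2 characters, then move the first 3 characters to the end (rotate left by 3).
Starting from "dactylq": after the first operation, "dacty"; after the second, "tydac".

tydac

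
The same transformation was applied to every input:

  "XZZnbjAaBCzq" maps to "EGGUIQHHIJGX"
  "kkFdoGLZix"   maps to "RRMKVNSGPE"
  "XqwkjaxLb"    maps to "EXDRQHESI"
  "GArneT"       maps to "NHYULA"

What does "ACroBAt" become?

The rule is to shift every letter 7 places forward in the alphabet (wrapping around), then convert every letter to uppercase.
For "ACroBAt", step one produces "HJyvIHa"; step two turns that into "HJYVIHA".

HJYVIHA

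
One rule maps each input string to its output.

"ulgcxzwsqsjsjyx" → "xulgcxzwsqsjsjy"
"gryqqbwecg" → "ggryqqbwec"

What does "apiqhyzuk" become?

Each output is the input with this applied: move the last character to the front.
So "apiqhyzuk" becomes "kapiqhyzu".

kapiqhyzu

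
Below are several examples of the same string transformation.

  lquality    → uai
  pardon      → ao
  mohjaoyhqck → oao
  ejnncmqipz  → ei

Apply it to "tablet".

Each output is the input with this applied: keep only the vowels.
For "tablet" the result is "ae".

ae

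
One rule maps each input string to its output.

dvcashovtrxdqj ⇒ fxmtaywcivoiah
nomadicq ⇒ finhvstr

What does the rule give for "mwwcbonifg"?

Rule — shift every letter 5 places forward in the alphabet (wrapping around), then move the first 3 characters to the end (rotate left by 3).
On "mwwcbonifg": the first step gives "rbbhgtsnkl", and the second then gives "hgtsnklrbb".

hgtsnklrbb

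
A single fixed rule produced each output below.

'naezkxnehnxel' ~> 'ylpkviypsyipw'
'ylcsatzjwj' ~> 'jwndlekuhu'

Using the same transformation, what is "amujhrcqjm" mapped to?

lxfuscnbux

The transformation: shift every letter 11 places forward in the alphabet (wrapping around).
Doing the same to "amujhrcqjm": "lxfuscnbux".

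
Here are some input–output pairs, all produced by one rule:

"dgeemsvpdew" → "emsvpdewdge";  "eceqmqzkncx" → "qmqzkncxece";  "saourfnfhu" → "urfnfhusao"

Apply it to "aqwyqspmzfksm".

Each output is the input with this applied: move the first 3 characters to the end (rotate left by 3).
On "aqwyqspmzfksm" that produces "yqspmzfksmaqw".

yqspmzfksmaqw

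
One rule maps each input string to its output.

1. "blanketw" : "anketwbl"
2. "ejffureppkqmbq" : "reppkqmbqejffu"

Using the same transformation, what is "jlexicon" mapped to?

The transformation: move the last 2 characters to the front (rotate right by 2), then swap the front and back halves of the string.
"jlexicon" → "onjlexic" → "exiconjl".

exiconjl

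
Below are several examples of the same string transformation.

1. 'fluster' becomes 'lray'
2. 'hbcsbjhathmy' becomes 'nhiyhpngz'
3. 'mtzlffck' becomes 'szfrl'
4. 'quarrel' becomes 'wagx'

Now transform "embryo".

Rule — delete the last 3 characters, then shift every letter 6 places forward in the alphabet (wrapping around).
"embryo" → "emb" → "ksh".
(Check on "fluster": → "flus" → "lray" ✓)

ksh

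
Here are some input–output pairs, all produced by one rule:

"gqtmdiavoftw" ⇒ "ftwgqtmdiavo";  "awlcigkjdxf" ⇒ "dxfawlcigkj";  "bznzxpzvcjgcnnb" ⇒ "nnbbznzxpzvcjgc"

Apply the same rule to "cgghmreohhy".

The pattern: move the last 3 characters to the front (rotate right by 3).
On "cgghmreohhy" that produces "hhycgghmreo".

hhycgghmreo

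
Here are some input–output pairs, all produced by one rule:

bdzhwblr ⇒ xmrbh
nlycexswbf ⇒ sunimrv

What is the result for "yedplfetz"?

Rule — delete the first 3 characters, then shift every letter 10 places backward in the alphabet (wrapping around).
"yedplfetz" → "plfetz" → "fbvujp".

fbvujp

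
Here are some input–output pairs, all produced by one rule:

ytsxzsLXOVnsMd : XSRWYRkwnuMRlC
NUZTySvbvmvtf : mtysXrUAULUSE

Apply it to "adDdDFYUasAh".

Each output is the input with this applied: flip the case of every letter, then shift every letter 1 place backward in the alphabet (wrapping around).
On "adDdDFYUasAh" that produces "ZCcCcextZRzG".

ZCcCcextZRzG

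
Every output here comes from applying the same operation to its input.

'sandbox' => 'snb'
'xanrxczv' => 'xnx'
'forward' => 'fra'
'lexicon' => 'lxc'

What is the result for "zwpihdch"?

zph

Rule — keep every other character starting from the first (positions 1st, 3rd, 5th, ...), then delete the last character.
Working it through for "zwpihdch": intermediate "zphc", final "zph".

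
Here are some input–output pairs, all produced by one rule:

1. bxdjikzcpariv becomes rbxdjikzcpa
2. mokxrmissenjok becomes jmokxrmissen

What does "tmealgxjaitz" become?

Looking at the pairs, the operation is to delete the last 2 characters, then move the last character to the front.
Applying that to "tmealgxjaitz" gives "itmealgxja".

itmealgxja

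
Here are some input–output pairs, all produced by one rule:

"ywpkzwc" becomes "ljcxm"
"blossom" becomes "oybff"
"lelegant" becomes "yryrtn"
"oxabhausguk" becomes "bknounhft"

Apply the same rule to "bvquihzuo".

The rule is to delete the last 2 characters, then shift every letter 13 places forward in the alphabet (wrapping around) — i.e. ROT13.
Working it through for "bvquihzuo": intermediate "bvquihz", final "oidhvum".

oidhvum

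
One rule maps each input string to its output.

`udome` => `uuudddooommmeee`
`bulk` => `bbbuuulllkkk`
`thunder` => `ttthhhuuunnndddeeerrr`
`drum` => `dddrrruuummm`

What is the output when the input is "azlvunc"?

aaazzzlllvvvuuunnnccc

Looking at the pairs, the operation is to repeat every character 3 times.
Applying that to "azlvunc" gives "aaazzzlllvvvuuunnnccc".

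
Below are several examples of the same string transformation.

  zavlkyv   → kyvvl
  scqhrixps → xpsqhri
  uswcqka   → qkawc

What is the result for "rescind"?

indsc

The pattern: delete the first 2 characters, then move the last 3 characters to the front (rotate right by 3).
On "rescind": the first step gives "scind", and the second then gives "indsc".
(Check on "scqhrixps": → "qhrixps" → "xpsqhri" ✓)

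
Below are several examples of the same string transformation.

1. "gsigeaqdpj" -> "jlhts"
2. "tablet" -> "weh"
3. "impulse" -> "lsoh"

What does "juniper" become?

Rule — keep every other character starting from the first (positions 1st, 3rd, 5th, ...), then shift every letter 3 places forward in the alphabet (wrapping around).
Working it through for "juniper": intermediate "jnpr", final "mqsu".

mqsu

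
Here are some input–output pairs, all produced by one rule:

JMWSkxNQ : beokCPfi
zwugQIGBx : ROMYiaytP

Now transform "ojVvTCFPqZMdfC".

Looking at the pairs, the operation is to shift every letter 8 places backward in the alphabet (wrapping around), then flip the case of every letter.
On "ojVvTCFPqZMdfC": the first step gives "gbNnLUXHiREvxU", and the second then gives "GBnNluxhIreVXu".

GBnNluxhIreVXu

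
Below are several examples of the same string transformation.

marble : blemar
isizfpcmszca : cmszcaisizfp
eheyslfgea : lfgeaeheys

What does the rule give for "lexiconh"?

conhlexi

What's happening: swap the front and back halves of the string.
So "lexiconh" becomes "conhlexi".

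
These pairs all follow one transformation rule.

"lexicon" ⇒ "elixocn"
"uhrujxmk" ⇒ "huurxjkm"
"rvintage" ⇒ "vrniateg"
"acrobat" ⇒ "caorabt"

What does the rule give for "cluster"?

Looking at the pairs, the operation is to swap each adjacent pair of characters (1↔2, 3↔4, ...).
So "cluster" becomes "lcsuetr".

lcsuetr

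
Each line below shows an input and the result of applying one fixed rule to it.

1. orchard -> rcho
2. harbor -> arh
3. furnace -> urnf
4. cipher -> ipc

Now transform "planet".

The rule is to delete the last 3 characters, then move the first character to the end.
"planet" → "pla" → "lap".

lap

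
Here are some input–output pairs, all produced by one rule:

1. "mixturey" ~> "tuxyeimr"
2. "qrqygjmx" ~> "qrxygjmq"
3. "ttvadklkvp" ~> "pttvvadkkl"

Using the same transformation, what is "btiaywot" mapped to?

ttwyabio

The transformation: sort the characters into alphabetical order, then swap the front and back halves of the string.
On "btiaywot": the first step gives "abiottwy", and the second then gives "ttwyabio".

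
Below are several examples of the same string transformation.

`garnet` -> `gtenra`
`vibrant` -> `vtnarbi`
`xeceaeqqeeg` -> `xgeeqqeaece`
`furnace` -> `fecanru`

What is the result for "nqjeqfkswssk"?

nksswskfqejq

Each output is the input with this applied: move the first character to the end, then reverse the string.
Working it through for "nqjeqfkswssk": intermediate "qjeqfkswsskn", final "nksswskfqejq".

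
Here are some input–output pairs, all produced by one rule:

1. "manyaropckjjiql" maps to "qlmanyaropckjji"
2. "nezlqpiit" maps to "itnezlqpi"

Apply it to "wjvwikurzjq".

jqwjvwikurz

The transformation: move the last 2 characters to the front (rotate right by 2).
On "wjvwikurzjq" that produces "jqwjvwikurz".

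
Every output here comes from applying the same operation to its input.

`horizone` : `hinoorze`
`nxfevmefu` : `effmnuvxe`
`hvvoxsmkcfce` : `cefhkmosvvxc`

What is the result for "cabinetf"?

bcefinta

What's happening: sort the characters into alphabetical order, then move the first character to the end.
On "cabinetf": the first step gives "abcefint", and the second then gives "bcefinta".
(Check on "horizone": → "ehinoorz" → "hinoorze" ✓)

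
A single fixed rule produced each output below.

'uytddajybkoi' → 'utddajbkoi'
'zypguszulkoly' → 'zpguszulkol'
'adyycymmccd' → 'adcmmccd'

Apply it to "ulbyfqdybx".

ulbfqdbx

The transformation: remove every "y".
"ulbyfqdybx" → "ulbfqdbx".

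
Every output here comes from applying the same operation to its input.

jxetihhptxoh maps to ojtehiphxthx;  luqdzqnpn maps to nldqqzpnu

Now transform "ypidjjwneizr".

zydijjnwierp

What's happening: swap each adjacent pair of characters (1↔2, 3↔4, ...), then swap the first and last characters.
For "ypidjjwneizr" the result is "zydijjnwierp".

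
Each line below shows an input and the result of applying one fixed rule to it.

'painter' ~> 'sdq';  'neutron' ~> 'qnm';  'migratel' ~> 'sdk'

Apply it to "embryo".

What's happening: shift every letter 1 place backward in the alphabet (wrapping around), then keep only the last 3 characters.
For "embryo", step one produces "dlaqxn"; step two turns that into "qxn".

qxn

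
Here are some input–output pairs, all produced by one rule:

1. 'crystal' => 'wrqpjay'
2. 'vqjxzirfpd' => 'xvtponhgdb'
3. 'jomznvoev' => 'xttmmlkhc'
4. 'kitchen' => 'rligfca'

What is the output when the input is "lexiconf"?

vmljgdca

Looking at the pairs, the operation is to sort the characters into reverse alphabetical order, then shift every letter 2 places backward in the alphabet (wrapping around).
For "lexiconf", step one produces "xonlifec"; step two turns that into "vmljgdca".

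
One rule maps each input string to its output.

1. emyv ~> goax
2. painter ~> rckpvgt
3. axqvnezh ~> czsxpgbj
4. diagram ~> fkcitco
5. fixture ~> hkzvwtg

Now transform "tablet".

Rule — shift every letter 2 places forward in the alphabet (wrapping around).
For "tablet" the result is "vcdngv".

vcdngv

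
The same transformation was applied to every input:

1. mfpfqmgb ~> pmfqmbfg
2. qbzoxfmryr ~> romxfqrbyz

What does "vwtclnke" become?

The pattern: take characters alternately from the front and the back (1st, last, 2nd, 2nd-last, ...), then swap the front and back halves of the string.
"vwtclnke" → "tnclvewk".

tnclvewk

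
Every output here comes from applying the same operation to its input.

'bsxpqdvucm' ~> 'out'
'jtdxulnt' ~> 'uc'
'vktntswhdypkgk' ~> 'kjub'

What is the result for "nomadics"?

In each case the input is transformed by: keep one character in every 3, starting at position 3 (positions 3rd, 6th, 9th, ...), then shift every letter 9 places backward in the alphabet (wrapping around).
Working it through for "nomadics": intermediate "mi", final "dz".

dz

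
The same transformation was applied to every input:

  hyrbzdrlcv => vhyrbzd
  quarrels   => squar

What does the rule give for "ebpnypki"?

iebpn

Rule — move the last character to the front, then delete the last 3 characters.
"ebpnypki" → "iebpnypk" → "iebpn".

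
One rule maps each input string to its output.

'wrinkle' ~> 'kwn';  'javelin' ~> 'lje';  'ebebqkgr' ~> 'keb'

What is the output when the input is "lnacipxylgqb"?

Each output is the input with this applied: move the last 3 characters to the front (rotate right by 3), then keep one character in every 3, starting at position 1 (positions 1st, 4th, 7th, ...).
Applying that to "lnacipxylgqb" gives "glcx".
(Check on "ebebqkgr": → "kgrebebq" → "keb" ✓)

glcx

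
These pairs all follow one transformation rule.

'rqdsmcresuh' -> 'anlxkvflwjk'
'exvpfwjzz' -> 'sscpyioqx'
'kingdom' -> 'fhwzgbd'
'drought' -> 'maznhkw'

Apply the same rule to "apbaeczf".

ysvxtuit

The pattern: shift every letter 7 places backward in the alphabet (wrapping around), then reverse the string.
For "apbaeczf", step one produces "tiutxvsy"; step two turns that into "ysvxtuit".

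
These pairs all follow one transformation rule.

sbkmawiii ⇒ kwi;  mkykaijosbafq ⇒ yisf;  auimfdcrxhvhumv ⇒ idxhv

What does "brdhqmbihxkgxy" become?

What's happening: keep one character in every 3, starting at position 3 (positions 3rd, 6th, 9th, ...).
Doing the same to "brdhqmbihxkgxy": "dmhg".

dmhg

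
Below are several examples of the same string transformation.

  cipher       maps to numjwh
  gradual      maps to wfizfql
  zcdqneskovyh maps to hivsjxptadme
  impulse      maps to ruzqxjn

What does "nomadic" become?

The rule is to move the first character to the end, then shift every letter 5 places forward in the alphabet (wrapping around).
For "nomadic" the result is "trfinhs".

trfinhs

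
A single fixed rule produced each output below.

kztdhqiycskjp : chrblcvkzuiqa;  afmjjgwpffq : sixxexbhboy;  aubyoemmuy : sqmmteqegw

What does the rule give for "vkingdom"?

Each output is the input with this applied: shift every letter 8 places backward in the alphabet (wrapping around), then take characters alternately from the front and the back (1st, last, 2nd, 2nd-last, ...).
For "vkingdom" the result is "necgavfy".

necgavfy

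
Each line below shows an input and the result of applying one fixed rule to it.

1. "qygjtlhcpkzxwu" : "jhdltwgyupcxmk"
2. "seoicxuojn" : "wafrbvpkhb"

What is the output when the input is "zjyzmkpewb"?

jomwlmzxcr

Looking at the pairs, the operation is to move the last 2 characters to the front (rotate right by 2), then shift every letter 13 places forward in the alphabet (wrapping around) — i.e. ROT13.
Working it through for "zjyzmkpewb": intermediate "wbzjyzmkpe", final "jomwlmzxcr".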